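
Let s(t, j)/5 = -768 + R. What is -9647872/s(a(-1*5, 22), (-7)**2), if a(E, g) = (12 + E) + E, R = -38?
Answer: 371072/155 ≈ 2394.0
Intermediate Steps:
a(E, g) = 12 + 2*E
s(t, j) = -4030 (s(t, j) = 5*(-768 - 38) = 5*(-806) = -4030)
-9647872/s(a(-1*5, 22), (-7)**2) = -9647872/(-4030) = -9647872*(-1/4030) = 371072/155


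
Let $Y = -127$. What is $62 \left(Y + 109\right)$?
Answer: $-1116$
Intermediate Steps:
$62 \left(Y + 109\right) = 62 \left(-127 + 109\right) = 62 \left(-18\right) = -1116$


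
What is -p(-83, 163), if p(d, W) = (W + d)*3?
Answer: -240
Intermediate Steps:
p(d, W) = 3*W + 3*d
-p(-83, 163) = -(3*163 + 3*(-83)) = -(489 - 249) = -1*240 = -240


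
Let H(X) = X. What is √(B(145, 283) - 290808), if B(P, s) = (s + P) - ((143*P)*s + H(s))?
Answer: 2*I*√1539667 ≈ 2481.7*I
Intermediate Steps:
B(P, s) = P - 143*P*s (B(P, s) = (s + P) - ((143*P)*s + s) = (P + s) - (143*P*s + s) = (P + s) - (s + 143*P*s) = (P + s) + (-s - 143*P*s) = P - 143*P*s)
√(B(145, 283) - 290808) = √(145*(1 - 143*283) - 290808) = √(145*(1 - 40469) - 290808) = √(145*(-40468) - 290808) = √(-5867860 - 290808) = √(-6158668) = 2*I*√1539667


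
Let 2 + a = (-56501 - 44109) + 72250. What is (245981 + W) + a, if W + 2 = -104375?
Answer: 113242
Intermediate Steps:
W = -104377 (W = -2 - 104375 = -104377)
a = -28362 (a = -2 + ((-56501 - 44109) + 72250) = -2 + (-100610 + 72250) = -2 - 28360 = -28362)
(245981 + W) + a = (245981 - 104377) - 28362 = 141604 - 28362 = 113242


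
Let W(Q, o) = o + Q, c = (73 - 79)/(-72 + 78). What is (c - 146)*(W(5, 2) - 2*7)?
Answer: 1029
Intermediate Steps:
c = -1 (c = -6/6 = -6*⅙ = -1)
W(Q, o) = Q + o
(c - 146)*(W(5, 2) - 2*7) = (-1 - 146)*((5 + 2) - 2*7) = -147*(7 - 14) = -147*(-7) = 1029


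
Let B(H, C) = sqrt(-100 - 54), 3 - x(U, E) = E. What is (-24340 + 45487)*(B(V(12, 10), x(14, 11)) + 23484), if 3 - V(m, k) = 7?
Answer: 496616148 + 21147*I*sqrt(154) ≈ 4.9662e+8 + 2.6243e+5*I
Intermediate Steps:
x(U, E) = 3 - E
V(m, k) = -4 (V(m, k) = 3 - 1*7 = 3 - 7 = -4)
B(H, C) = I*sqrt(154) (B(H, C) = sqrt(-154) = I*sqrt(154))
(-24340 + 45487)*(B(V(12, 10), x(14, 11)) + 23484) = (-24340 + 45487)*(I*sqrt(154) + 23484) = 21147*(23484 + I*sqrt(154)) = 496616148 + 21147*I*sqrt(154)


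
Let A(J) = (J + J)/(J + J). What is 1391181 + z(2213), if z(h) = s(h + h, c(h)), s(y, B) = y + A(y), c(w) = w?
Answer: 1395608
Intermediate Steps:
A(J) = 1 (A(J) = (2*J)/((2*J)) = (2*J)*(1/(2*J)) = 1)
s(y, B) = 1 + y (s(y, B) = y + 1 = 1 + y)
z(h) = 1 + 2*h (z(h) = 1 + (h + h) = 1 + 2*h)
1391181 + z(2213) = 1391181 + (1 + 2*2213) = 1391181 + (1 + 4426) = 1391181 + 4427 = 1395608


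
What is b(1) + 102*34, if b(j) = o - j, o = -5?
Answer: 3462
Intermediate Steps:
b(j) = -5 - j
b(1) + 102*34 = (-5 - 1*1) + 102*34 = (-5 - 1) + 3468 = -6 + 3468 = 3462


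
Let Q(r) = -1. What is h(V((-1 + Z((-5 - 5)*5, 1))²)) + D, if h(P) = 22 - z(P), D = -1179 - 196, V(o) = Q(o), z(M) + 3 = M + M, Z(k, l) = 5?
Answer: -1348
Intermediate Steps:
z(M) = -3 + 2*M (z(M) = -3 + (M + M) = -3 + 2*M)
V(o) = -1
D = -1375
h(P) = 25 - 2*P (h(P) = 22 - (-3 + 2*P) = 22 + (3 - 2*P) = 25 - 2*P)
h(V((-1 + Z((-5 - 5)*5, 1))²)) + D = (25 - 2*(-1)) - 1375 = (25 + 2) - 1375 = 27 - 1375 = -1348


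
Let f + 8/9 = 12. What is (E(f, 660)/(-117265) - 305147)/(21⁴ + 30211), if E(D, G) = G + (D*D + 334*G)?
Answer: -44591477207/32834293812 ≈ -1.3581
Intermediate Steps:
f = 100/9 (f = -8/9 + 12 = 100/9 ≈ 11.111)
E(D, G) = D² + 335*G (E(D, G) = G + (D² + 334*G) = D² + 335*G)
(E(f, 660)/(-117265) - 305147)/(21⁴ + 30211) = (((100/9)² + 335*660)/(-117265) - 305147)/(21⁴ + 30211) = ((10000/81 + 221100)*(-1/117265) - 305147)/(194481 + 30211) = ((17919100/81)*(-1/117265) - 305147)/224692 = (-3583820/1899693 - 305147)*(1/224692) = -579689203691/1899693*1/224692 = -44591477207/32834293812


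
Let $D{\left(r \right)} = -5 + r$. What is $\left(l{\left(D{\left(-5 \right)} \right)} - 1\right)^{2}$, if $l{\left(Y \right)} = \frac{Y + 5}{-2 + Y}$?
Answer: $\frac{49}{144} \approx 0.34028$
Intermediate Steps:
$l{\left(Y \right)} = \frac{5 + Y}{-2 + Y}$
$\left(l{\left(D{\left(-5 \right)} \right)} - 1\right)^{2} = \left(\frac{5 - 10}{-2 - 10} - 1\right)^{2} = \left(\frac{1}{-12} \left(-5\right) - 1\right)^{2} = \left(\left(- \frac{1}{12}\right) \left(-5\right) - 1\right)^{2} = \left(\frac{5}{12} - 1\right)^{2} = \left(- \frac{7}{12}\right)^{2} = \frac{49}{144}$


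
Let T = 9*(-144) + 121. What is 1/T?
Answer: -1/1175 ≈ -0.00085106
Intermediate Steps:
T = -1175 (T = -1296 + 121 = -1175)
1/T = 1/(-1175) = -1/1175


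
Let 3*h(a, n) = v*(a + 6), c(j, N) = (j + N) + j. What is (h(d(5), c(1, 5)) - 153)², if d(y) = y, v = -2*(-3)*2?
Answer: 11881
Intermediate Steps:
v = 12 (v = 6*2 = 12)
c(j, N) = N + 2*j (c(j, N) = (N + j) + j = N + 2*j)
h(a, n) = 24 + 4*a (h(a, n) = (12*(a + 6))/3 = (12*(6 + a))/3 = (72 + 12*a)/3 = 24 + 4*a)
(h(d(5), c(1, 5)) - 153)² = ((24 + 4*5) - 153)² = ((24 + 20) - 153)² = (44 - 153)² = (-109)² = 11881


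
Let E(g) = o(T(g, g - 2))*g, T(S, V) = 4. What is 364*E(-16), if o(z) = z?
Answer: -23296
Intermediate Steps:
E(g) = 4*g
364*E(-16) = 364*(4*(-16)) = 364*(-64) = -23296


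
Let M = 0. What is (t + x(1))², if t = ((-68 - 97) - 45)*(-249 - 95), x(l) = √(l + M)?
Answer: 5218762081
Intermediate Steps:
x(l) = √l (x(l) = √(l + 0) = √l)
t = 72240 (t = (-165 - 45)*(-344) = -210*(-344) = 72240)
(t + x(1))² = (72240 + √1)² = (72240 + 1)² = 72241² = 5218762081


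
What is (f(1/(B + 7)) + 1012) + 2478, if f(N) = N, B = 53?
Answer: 209401/60 ≈ 3490.0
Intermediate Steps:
(f(1/(B + 7)) + 1012) + 2478 = (1/(53 + 7) + 1012) + 2478 = (1/60 + 1012) + 2478 = 60721/60 + 2478 = 209401/60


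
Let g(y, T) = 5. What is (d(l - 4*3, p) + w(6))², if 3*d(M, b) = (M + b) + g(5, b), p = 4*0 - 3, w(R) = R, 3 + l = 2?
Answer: 49/9 ≈ 5.4444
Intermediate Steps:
l = -1 (l = -3 + 2 = -1)
p = -3 (p = 0 - 3 = -3)
d(M, b) = 5/3 + M/3 + b/3 (d(M, b) = ((M + b) + 5)/3 = (5 + M + b)/3 = 5/3 + M/3 + b/3)
(d(l - 4*3, p) + w(6))² = ((5/3 + (-1 - 4*3)/3 + (⅓)*(-3)) + 6)² = ((5/3 + (-1 - 12)/3 - 1) + 6)² = ((5/3 + (⅓)*(-13) - 1) + 6)² = ((5/3 - 13/3 - 1) + 6)² = (-11/3 + 6)² = (7/3)² = 49/9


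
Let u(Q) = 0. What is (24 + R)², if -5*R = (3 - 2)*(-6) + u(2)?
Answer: 15876/25 ≈ 635.04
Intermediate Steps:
R = 6/5 (R = -((3 - 2)*(-6) + 0)/5 = -(1*(-6) + 0)/5 = -(-6 + 0)/5 = -⅕*(-6) = 6/5 ≈ 1.2000)
(24 + R)² = (24 + 6/5)² = (126/5)² = 15876/25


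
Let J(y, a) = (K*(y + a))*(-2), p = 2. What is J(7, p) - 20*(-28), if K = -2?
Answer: 596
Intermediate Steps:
J(y, a) = 4*a + 4*y (J(y, a) = -2*(y + a)*(-2) = -2*(a + y)*(-2) = (-2*a - 2*y)*(-2) = 4*a + 4*y)
J(7, p) - 20*(-28) = (4*2 + 4*7) - 20*(-28) = (8 + 28) + 560 = 36 + 560 = 596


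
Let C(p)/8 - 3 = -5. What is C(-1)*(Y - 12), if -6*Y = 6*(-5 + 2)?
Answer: 144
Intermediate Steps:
C(p) = -16 (C(p) = 24 + 8*(-5) = 24 - 40 = -16)
Y = 3 (Y = -(-5 + 2) = -(-3) = -⅙*(-18) = 3)
C(-1)*(Y - 12) = -16*(3 - 12) = -16*(-9) = 144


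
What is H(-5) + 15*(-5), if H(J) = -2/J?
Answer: -373/5 ≈ -74.600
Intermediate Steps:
H(-5) + 15*(-5) = -2/(-5) + 15*(-5) = -2*(-⅕) - 75 = ⅖ - 75 = -373/5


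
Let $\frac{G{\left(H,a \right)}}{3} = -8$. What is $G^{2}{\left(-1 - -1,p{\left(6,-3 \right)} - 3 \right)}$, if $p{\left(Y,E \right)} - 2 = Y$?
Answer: $576$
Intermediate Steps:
$p{\left(Y,E \right)} = 2 + Y$
$G{\left(H,a \right)} = -24$ ($G{\left(H,a \right)} = 3 \left(-8\right) = -24$)
$G^{2}{\left(-1 - -1,p{\left(6,-3 \right)} - 3 \right)} = \left(-24\right)^{2} = 576$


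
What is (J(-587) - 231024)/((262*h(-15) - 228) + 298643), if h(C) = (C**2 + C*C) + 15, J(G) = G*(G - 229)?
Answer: 35424/60035 ≈ 0.59006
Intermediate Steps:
J(G) = G*(-229 + G)
h(C) = 15 + 2*C**2 (h(C) = (C**2 + C**2) + 15 = 2*C**2 + 15 = 15 + 2*C**2)
(J(-587) - 231024)/((262*h(-15) - 228) + 298643) = (-587*(-229 - 587) - 231024)/((262*(15 + 2*(-15)**2) - 228) + 298643) = (-587*(-816) - 231024)/((262*(15 + 2*225) - 228) + 298643) = (478992 - 231024)/((262*(15 + 450) - 228) + 298643) = 247968/((262*465 - 228) + 298643) = 247968/((121830 - 228) + 298643) = 247968/(121602 + 298643) = 247968/420245 = 247968*(1/420245) = 35424/60035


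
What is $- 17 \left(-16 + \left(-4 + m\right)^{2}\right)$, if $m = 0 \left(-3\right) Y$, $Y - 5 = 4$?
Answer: $0$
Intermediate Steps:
$Y = 9$ ($Y = 5 + 4 = 9$)
$m = 0$ ($m = 0 \left(-3\right) 9 = 0 \cdot 9 = 0$)
$- 17 \left(-16 + \left(-4 + m\right)^{2}\right) = - 17 \left(-16 + \left(-4 + 0\right)^{2}\right) = - 17 \left(-16 + \left(-4\right)^{2}\right) = - 17 \left(-16 + 16\right) = \left(-17\right) 0 = 0$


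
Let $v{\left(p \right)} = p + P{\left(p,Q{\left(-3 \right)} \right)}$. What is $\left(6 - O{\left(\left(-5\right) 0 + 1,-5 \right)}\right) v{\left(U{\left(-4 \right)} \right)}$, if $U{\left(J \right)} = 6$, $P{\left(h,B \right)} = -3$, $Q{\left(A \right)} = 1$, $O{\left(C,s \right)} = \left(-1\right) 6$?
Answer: $36$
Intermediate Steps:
$O{\left(C,s \right)} = -6$
$v{\left(p \right)} = -3 + p$ ($v{\left(p \right)} = p - 3 = -3 + p$)
$\left(6 - O{\left(\left(-5\right) 0 + 1,-5 \right)}\right) v{\left(U{\left(-4 \right)} \right)} = \left(6 - -6\right) \left(-3 + 6\right) = \left(6 + 6\right) 3 = 12 \cdot 3 = 36$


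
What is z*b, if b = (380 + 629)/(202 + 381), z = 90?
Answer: 90810/583 ≈ 155.76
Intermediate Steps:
b = 1009/583 ≈ 1.7307
z*b = 90*(1009/583) = 90810/583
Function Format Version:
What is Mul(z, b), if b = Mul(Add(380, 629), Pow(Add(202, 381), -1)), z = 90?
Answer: Rational(90810, 583) ≈ 155.76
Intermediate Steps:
b = Rational(1009, 583) (b = Mul(1009, Pow(583, -1)) = Mul(1009, Rational(1, 583)) = Rational(1009, 583) ≈ 1.7307)
Mul(z, b) = Mul(90, Rational(1009, 583)) = Rational(90810, 583)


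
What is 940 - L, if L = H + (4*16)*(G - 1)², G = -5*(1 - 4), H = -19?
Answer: -11585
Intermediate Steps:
G = 15 (G = -5*(-3) = 15)
L = 12525 (L = -19 + (4*16)*(15 - 1)² = -19 + 64*14² = -19 + 64*196 = -19 + 12544 = 12525)
940 - L = 940 - 1*12525 = 940 - 12525 = -11585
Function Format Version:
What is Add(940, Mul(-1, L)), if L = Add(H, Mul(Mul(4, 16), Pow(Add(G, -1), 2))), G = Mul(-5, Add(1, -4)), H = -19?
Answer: -11585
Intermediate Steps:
G = 15 (G = Mul(-5, -3) = 15)
L = 12525 (L = Add(-19, Mul(Mul(4, 16), Pow(Add(15, -1), 2))) = Add(-19, Mul(64, Pow(14, 2))) = Add(-19, Mul(64, 196)) = Add(-19, 12544) = 12525)
Add(940, Mul(-1, L)) = Add(940, Mul(-1, 12525)) = Add(940, -12525) = -11585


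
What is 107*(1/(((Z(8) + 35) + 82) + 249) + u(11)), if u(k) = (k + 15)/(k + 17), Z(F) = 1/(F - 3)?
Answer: 2554411/25634 ≈ 99.649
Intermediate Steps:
Z(F) = 1/(-3 + F)
u(k) = (15 + k)/(17 + k)
107*(1/(((Z(8) + 35) + 82) + 249) + u(11)) = 107*(1/(((1/(-3 + 8) + 35) + 82) + 249) + (15 + 11)/(17 + 11)) = 107*(1/(((1/5 + 35) + 82) + 249) + 26/28) = 107*(1/(((1/5 + 35) + 82) + 249) + (1/28)*26) = 107*(1/((176/5 + 82) + 249) + 13/14) = 107*(1/(586/5 + 249) + 13/14) = 107*(1/(1831/5) + 13/14) = 107*(5/1831 + 13/14) = 107*(23873/25634) = 2554411/25634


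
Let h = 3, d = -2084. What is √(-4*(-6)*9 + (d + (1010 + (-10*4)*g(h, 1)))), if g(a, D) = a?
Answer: I*√978 ≈ 31.273*I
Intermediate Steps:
√(-4*(-6)*9 + (d + (1010 + (-10*4)*g(h, 1)))) = √(-4*(-6)*9 + (-2084 + (1010 - 10*4*3))) = √(24*9 + (-2084 + (1010 - 40*3))) = √(216 + (-2084 + (1010 - 120))) = √(216 + (-2084 + 890)) = √(216 - 1194) = √(-978) = I*√978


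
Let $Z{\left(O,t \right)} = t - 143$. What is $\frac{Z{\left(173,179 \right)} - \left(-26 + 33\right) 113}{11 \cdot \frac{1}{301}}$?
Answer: $- \frac{227255}{11} \approx -20660.0$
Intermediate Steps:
$Z{\left(O,t \right)} = -143 + t$
$\frac{Z{\left(173,179 \right)} - \left(-26 + 33\right) 113}{11 \cdot \frac{1}{301}} = \frac{\left(-143 + 179\right) - \left(-26 + 33\right) 113}{11 \cdot \frac{1}{301}} = \frac{36 - 7 \cdot 113}{11 \cdot \frac{1}{301}} = \frac{36 - 791}{\frac{11}{301}} = \left(36 - 791\right) \frac{301}{11} = \left(-755\right) \frac{301}{11} = - \frac{227255}{11}$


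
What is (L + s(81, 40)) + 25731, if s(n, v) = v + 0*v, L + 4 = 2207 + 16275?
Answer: 44249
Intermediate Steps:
L = 18478 (L = -4 + (2207 + 16275) = -4 + 18482 = 18478)
s(n, v) = v (s(n, v) = v + 0 = v)
(L + s(81, 40)) + 25731 = (18478 + 40) + 25731 = 18518 + 25731 = 44249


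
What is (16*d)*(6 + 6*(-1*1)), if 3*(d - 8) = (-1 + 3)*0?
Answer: 0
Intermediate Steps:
d = 8 (d = 8 + ((-1 + 3)*0)/3 = 8 + (2*0)/3 = 8 + (⅓)*0 = 8 + 0 = 8)
(16*d)*(6 + 6*(-1*1)) = (16*8)*(6 + 6*(-1*1)) = 128*(6 + 6*(-1)) = 128*(6 - 6) = 128*0 = 0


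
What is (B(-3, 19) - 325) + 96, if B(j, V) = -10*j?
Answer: -199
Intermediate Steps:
(B(-3, 19) - 325) + 96 = (-10*(-3) - 325) + 96 = (30 - 325) + 96 = -295 + 96 = -199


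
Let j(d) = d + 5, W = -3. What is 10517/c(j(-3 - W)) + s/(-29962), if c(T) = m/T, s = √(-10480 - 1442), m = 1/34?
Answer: 1787890 - I*√11922/29962 ≈ 1.7879e+6 - 0.0036442*I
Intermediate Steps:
m = 1/34 ≈ 0.029412
s = I*√11922 (s = √(-11922) = I*√11922 ≈ 109.19*I)
j(d) = 5 + d
c(T) = 1/(34*T)
10517/c(j(-3 - W)) + s/(-29962) = 10517/((1/(34*(5 + (-3 - 1*(-3)))))) + (I*√11922)/(-29962) = 10517/((1/(34*(5 + (-3 + 3))))) + (I*√11922)*(-1/29962) = 10517/((1/(34*(5 + 0)))) - I*√11922/29962 = 10517/(((1/34)/5)) - I*√11922/29962 = 10517/(((1/34)*(⅕))) - I*√11922/29962 = 10517/(1/170) - I*√11922/29962 = 10517*170 - I*√11922/29962 = 1787890 - I*√11922/29962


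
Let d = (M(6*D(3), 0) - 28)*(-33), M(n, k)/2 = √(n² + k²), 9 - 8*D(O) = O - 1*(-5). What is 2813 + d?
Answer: 7375/2 ≈ 3687.5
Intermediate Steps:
D(O) = ½ - O/8 (D(O) = 9/8 - (O - 1*(-5))/8 = 9/8 - (O + 5)/8 = 9/8 - (5 + O)/8 = 9/8 + (-5/8 - O/8) = ½ - O/8)
M(n, k) = 2*√(k² + n²) (M(n, k) = 2*√(n² + k²) = 2*√(k² + n²))
d = 1749/2 (d = (2*√(0² + (6*(½ - ⅛*3))²) - 28)*(-33) = (2*√(0 + (6*(½ - 3/8))²) - 28)*(-33) = (2*√(0 + (6*(⅛))²) - 28)*(-33) = (2*√(0 + (¾)²) - 28)*(-33) = (2*√(0 + 9/16) - 28)*(-33) = (2*√(9/16) - 28)*(-33) = (2*(¾) - 28)*(-33) = (3/2 - 28)*(-33) = -53/2*(-33) = 1749/2 ≈ 874.50)
2813 + d = 2813 + 1749/2 = 7375/2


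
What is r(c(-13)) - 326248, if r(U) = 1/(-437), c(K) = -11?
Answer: -142570377/437 ≈ -3.2625e+5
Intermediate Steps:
r(U) = -1/437
r(c(-13)) - 326248 = -1/437 - 326248 = -142570377/437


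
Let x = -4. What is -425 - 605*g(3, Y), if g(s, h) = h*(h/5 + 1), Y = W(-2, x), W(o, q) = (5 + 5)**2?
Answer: -1270925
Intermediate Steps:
W(o, q) = 100 (W(o, q) = 10**2 = 100)
Y = 100
g(s, h) = h*(1 + h/5) (g(s, h) = h*(h*(1/5) + 1) = h*(h/5 + 1) = h*(1 + h/5))
-425 - 605*g(3, Y) = -425 - 121*100*(5 + 100) = -425 - 121*100*105 = -425 - 605*2100 = -425 - 1270500 = -1270925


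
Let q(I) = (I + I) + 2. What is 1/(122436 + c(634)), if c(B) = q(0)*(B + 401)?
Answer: 1/124506 ≈ 8.0317e-6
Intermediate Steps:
q(I) = 2 + 2*I (q(I) = 2*I + 2 = 2 + 2*I)
c(B) = 802 + 2*B (c(B) = (2 + 2*0)*(B + 401) = (2 + 0)*(401 + B) = 2*(401 + B) = 802 + 2*B)
1/(122436 + c(634)) = 1/(122436 + (802 + 2*634)) = 1/(122436 + (802 + 1268)) = 1/(122436 + 2070) = 1/124506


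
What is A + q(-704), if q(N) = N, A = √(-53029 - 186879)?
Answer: -704 + 2*I*√59977 ≈ -704.0 + 489.8*I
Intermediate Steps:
A = 2*I*√59977 (A = √(-239908) = 2*I*√59977 ≈ 489.8*I)
A + q(-704) = 2*I*√59977 - 704 = -704 + 2*I*√59977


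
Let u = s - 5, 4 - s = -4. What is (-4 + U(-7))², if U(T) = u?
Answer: 1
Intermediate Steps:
s = 8 (s = 4 - 1*(-4) = 4 + 4 = 8)
u = 3 (u = 8 - 5 = 3)
U(T) = 3
(-4 + U(-7))² = (-4 + 3)² = (-1)² = 1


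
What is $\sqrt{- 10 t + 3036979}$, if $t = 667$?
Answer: $3 \sqrt{336701} \approx 1740.8$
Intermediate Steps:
$\sqrt{- 10 t + 3036979} = \sqrt{\left(-10\right) 667 + 3036979} = \sqrt{-6670 + 3036979} = \sqrt{3030309} = 3 \sqrt{336701}$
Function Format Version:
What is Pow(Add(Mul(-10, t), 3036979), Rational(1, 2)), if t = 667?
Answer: Mul(3, Pow(336701, Rational(1, 2))) ≈ 1740.8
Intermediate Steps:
Pow(Add(Mul(-10, t), 3036979), Rational(1, 2)) = Pow(Add(Mul(-10, 667), 3036979), Rational(1, 2)) = Pow(Add(-6670, 3036979), Rational(1, 2)) = Pow(3030309, Rational(1, 2)) = Mul(3, Pow(336701, Rational(1, 2)))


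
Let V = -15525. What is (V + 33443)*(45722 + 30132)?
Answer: 1359151972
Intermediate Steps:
(V + 33443)*(45722 + 30132) = (-15525 + 33443)*(45722 + 30132) = 17918*75854 = 1359151972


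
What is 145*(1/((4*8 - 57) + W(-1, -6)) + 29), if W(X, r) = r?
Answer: 130210/31 ≈ 4200.3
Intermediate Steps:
145*(1/((4*8 - 57) + W(-1, -6)) + 29) = 145*(1/((4*8 - 57) - 6) + 29) = 145*(1/((32 - 57) - 6) + 29) = 145*(1/(-25 - 6) + 29) = 145*(1/(-31) + 29) = 145*(-1/31 + 29) = 145*(898/31) = 130210/31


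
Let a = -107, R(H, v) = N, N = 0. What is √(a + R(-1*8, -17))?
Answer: I*√107 ≈ 10.344*I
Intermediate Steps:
R(H, v) = 0
√(a + R(-1*8, -17)) = √(-107 + 0) = √(-107) = I*√107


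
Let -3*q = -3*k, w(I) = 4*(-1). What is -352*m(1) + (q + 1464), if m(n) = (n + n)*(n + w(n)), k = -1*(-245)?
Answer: 3821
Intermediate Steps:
w(I) = -4
k = 245
q = 245 (q = -(-1)*245 = -⅓*(-735) = 245)
m(n) = 2*n*(-4 + n) (m(n) = (n + n)*(n - 4) = (2*n)*(-4 + n) = 2*n*(-4 + n))
-352*m(1) + (q + 1464) = -704*(-4 + 1) + (245 + 1464) = -704*(-3) + 1709 = -352*(-6) + 1709 = 2112 + 1709 = 3821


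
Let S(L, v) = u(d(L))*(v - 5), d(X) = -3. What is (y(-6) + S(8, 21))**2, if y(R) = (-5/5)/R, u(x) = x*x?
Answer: 748225/36 ≈ 20784.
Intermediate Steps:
u(x) = x**2
S(L, v) = -45 + 9*v (S(L, v) = (-3)**2*(v - 5) = 9*(-5 + v) = -45 + 9*v)
y(R) = -1/R (y(R) = (-5*1/5)/R = -1/R)
(y(-6) + S(8, 21))**2 = (-1/(-6) + (-45 + 9*21))**2 = (-1*(-1/6) + (-45 + 189))**2 = (1/6 + 144)**2 = (865/6)**2 = 748225/36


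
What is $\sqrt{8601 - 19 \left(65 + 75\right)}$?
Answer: $\sqrt{5941} \approx 77.078$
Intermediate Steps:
$\sqrt{8601 - 19 \left(65 + 75\right)} = \sqrt{8601 - 2660} = \sqrt{5941}$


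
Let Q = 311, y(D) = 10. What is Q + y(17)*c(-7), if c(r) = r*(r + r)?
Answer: 1291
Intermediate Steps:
c(r) = 2*r**2 (c(r) = r*(2*r) = 2*r**2)
Q + y(17)*c(-7) = 311 + 10*(2*(-7)**2) = 311 + 10*(2*49) = 311 + 10*98 = 311 + 980 = 1291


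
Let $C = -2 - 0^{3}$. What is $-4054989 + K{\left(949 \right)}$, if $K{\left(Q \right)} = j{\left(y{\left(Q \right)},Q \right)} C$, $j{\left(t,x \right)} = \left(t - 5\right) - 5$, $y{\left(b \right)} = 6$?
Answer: $-4054981$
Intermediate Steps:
$C = -2$ ($C = -2 - 0 = -2 + 0 = -2$)
$j{\left(t,x \right)} = -10 + t$ ($j{\left(t,x \right)} = \left(-5 + t\right) - 5 = -10 + t$)
$K{\left(Q \right)} = 8$ ($K{\left(Q \right)} = \left(-10 + 6\right) \left(-2\right) = \left(-4\right) \left(-2\right) = 8$)
$-4054989 + K{\left(949 \right)} = -4054989 + 8 = -4054981$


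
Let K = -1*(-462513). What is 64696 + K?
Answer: 527209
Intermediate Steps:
K = 462513
64696 + K = 64696 + 462513 = 527209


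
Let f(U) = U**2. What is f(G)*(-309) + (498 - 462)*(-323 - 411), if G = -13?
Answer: -78645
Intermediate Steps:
f(G)*(-309) + (498 - 462)*(-323 - 411) = (-13)**2*(-309) + (498 - 462)*(-323 - 411) = 169*(-309) + 36*(-734) = -52221 - 26424 = -78645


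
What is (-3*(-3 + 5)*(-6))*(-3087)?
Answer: -111132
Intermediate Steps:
(-3*(-3 + 5)*(-6))*(-3087) = (-3*2*(-6))*(-3087) = -6*(-6)*(-3087) = 36*(-3087) = -111132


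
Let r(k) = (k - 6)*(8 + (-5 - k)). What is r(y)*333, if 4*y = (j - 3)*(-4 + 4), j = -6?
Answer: -5994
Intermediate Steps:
y = 0 (y = ((-6 - 3)*(-4 + 4))/4 = (-9*0)/4 = (¼)*0 = 0)
r(k) = (-6 + k)*(3 - k)
r(y)*333 = (-18 - 1*0² + 9*0)*333 = (-18 - 1*0 + 0)*333 = (-18 + 0 + 0)*333 = -18*333 = -5994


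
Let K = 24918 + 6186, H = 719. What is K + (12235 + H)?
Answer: 44058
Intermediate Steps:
K = 31104
K + (12235 + H) = 31104 + (12235 + 719) = 31104 + 12954 = 44058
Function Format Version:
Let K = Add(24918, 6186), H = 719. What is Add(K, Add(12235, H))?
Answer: 44058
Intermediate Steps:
K = 31104
Add(K, Add(12235, H)) = Add(31104, Add(12235, 719)) = Add(31104, 12954) = 44058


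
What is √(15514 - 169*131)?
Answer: 5*I*√265 ≈ 81.394*I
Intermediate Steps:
√(15514 - 169*131) = √(15514 - 22139) = √(-6625) = 5*I*√265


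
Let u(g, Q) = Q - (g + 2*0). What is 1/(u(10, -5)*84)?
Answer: -1/1260 ≈ -0.00079365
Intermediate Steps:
u(g, Q) = Q - g (u(g, Q) = Q - (g + 0) = Q - g)
1/(u(10, -5)*84) = 1/((-5 - 1*10)*84) = 1/((-5 - 10)*84) = 1/(-15*84) = 1/(-1260) = -1/1260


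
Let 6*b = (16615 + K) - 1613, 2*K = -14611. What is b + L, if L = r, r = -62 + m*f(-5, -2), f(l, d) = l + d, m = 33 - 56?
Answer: 5527/4 ≈ 1381.8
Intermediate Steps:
K = -14611/2 (K = (1/2)*(-14611) = -14611/2 ≈ -7305.5)
m = -23
b = 5131/4 (b = ((16615 - 14611/2) - 1613)/6 = (18619/2 - 1613)/6 = (1/6)*(15393/2) = 5131/4 ≈ 1282.8)
f(l, d) = d + l
r = 99 (r = -62 - 23*(-2 - 5) = -62 - 23*(-7) = -62 + 161 = 99)
L = 99
b + L = 5131/4 + 99 = 5527/4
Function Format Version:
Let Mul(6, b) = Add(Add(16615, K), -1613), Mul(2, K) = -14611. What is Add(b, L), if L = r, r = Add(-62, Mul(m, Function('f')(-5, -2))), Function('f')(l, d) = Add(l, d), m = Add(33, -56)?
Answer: Rational(5527, 4) ≈ 1381.8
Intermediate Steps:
K = Rational(-14611, 2) (K = Mul(Rational(1, 2), -14611) = Rational(-14611, 2) ≈ -7305.5)
m = -23
b = Rational(5131, 4) (b = Mul(Rational(1, 6), Add(Add(16615, Rational(-14611, 2)), -1613)) = Mul(Rational(1, 6), Add(Rational(18619, 2), -1613)) = Mul(Rational(1, 6), Rational(15393, 2)) = Rational(5131, 4) ≈ 1282.8)
Function('f')(l, d) = Add(d, l)
r = 99 (r = Add(-62, Mul(-23, Add(-2, -5))) = Add(-62, Mul(-23, -7)) = Add(-62, 161) = 99)
L = 99
Add(b, L) = Add(Rational(5131, 4), 99) = Rational(5527, 4)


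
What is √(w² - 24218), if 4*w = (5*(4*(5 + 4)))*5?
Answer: √26407 ≈ 162.50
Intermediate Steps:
w = 225 (w = ((5*(4*(5 + 4)))*5)/4 = ((5*(4*9))*5)/4 = ((5*36)*5)/4 = (180*5)/4 = (¼)*900 = 225)
√(w² - 24218) = √(225² - 24218) = √(50625 - 24218) = √26407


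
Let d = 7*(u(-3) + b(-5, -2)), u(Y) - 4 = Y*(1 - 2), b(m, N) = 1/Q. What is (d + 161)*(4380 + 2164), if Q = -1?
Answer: 1328432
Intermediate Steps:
b(m, N) = -1 (b(m, N) = 1/(-1) = -1)
u(Y) = 4 - Y (u(Y) = 4 + Y*(1 - 2) = 4 + Y*(-1) = 4 - Y)
d = 42 (d = 7*((4 - 1*(-3)) - 1) = 7*((4 + 3) - 1) = 7*(7 - 1) = 7*6 = 42)
(d + 161)*(4380 + 2164) = (42 + 161)*(4380 + 2164) = 203*6544 = 1328432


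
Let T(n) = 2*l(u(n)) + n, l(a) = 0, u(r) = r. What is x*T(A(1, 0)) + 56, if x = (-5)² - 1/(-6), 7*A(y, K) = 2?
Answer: 1327/21 ≈ 63.190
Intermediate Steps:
A(y, K) = 2/7 (A(y, K) = (⅐)*2 = 2/7)
T(n) = n (T(n) = 2*0 + n = 0 + n = n)
x = 151/6 (x = 25 - ⅙*(-1) = 25 + ⅙ = 151/6 ≈ 25.167)
x*T(A(1, 0)) + 56 = (151/6)*(2/7) + 56 = 151/21 + 56 = 1327/21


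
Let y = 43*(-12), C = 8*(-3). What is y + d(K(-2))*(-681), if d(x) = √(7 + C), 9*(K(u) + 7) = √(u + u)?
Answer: -516 - 681*I*√17 ≈ -516.0 - 2807.8*I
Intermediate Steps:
K(u) = -7 + √2*√u/9 (K(u) = -7 + √(u + u)/9 = -7 + √(2*u)/9 = -7 + (√2*√u)/9 = -7 + √2*√u/9)
C = -24
d(x) = I*√17 (d(x) = √(7 - 24) = √(-17) = I*√17)
y = -516
y + d(K(-2))*(-681) = -516 + (I*√17)*(-681) = -516 - 681*I*√17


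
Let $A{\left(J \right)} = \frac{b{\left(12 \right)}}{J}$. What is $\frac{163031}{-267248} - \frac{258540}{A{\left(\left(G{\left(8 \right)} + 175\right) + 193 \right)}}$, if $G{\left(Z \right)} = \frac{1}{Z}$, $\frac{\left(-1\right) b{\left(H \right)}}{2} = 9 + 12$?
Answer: $\frac{4239221929083}{1870736} \approx 2.2661 \cdot 10^{6}$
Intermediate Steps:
$b{\left(H \right)} = -42$ ($b{\left(H \right)} = - 2 \left(9 + 12\right) = \left(-2\right) 21 = -42$)
$A{\left(J \right)} = - \frac{42}{J}$
$\frac{163031}{-267248} - \frac{258540}{A{\left(\left(G{\left(8 \right)} + 175\right) + 193 \right)}} = \frac{163031}{-267248} - \frac{258540}{\left(-42\right) \frac{1}{\left(\frac{1}{8} + 175\right) + 193}} = 163031 \left(- \frac{1}{267248}\right) - \frac{258540}{\left(-42\right) \frac{1}{\left(\frac{1}{8} + 175\right) + 193}} = - \frac{163031}{267248} - \frac{258540}{\left(-42\right) \frac{1}{\frac{1401}{8} + 193}} = - \frac{163031}{267248} - \frac{258540}{\left(-42\right) \frac{1}{\frac{2945}{8}}} = - \frac{163031}{267248} - \frac{258540}{\left(-42\right) \frac{8}{2945}} = - \frac{163031}{267248} - \frac{258540}{- \frac{336}{2945}} = - \frac{163031}{267248} - - \frac{63450025}{28} = - \frac{163031}{267248} + \frac{63450025}{28} = \frac{4239221929083}{1870736}$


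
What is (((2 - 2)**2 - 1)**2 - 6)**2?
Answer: 25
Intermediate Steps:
(((2 - 2)**2 - 1)**2 - 6)**2 = ((0**2 - 1)**2 - 6)**2 = ((0 - 1)**2 - 6)**2 = ((-1)**2 - 6)**2 = (1 - 6)**2 = (-5)**2 = 25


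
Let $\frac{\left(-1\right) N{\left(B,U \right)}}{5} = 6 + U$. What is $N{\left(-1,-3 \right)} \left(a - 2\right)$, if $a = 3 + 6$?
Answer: $-105$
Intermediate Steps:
$N{\left(B,U \right)} = -30 - 5 U$ ($N{\left(B,U \right)} = - 5 \left(6 + U\right) = -30 - 5 U$)
$a = 9$
$N{\left(-1,-3 \right)} \left(a - 2\right) = \left(-30 - -15\right) \left(9 - 2\right) = \left(-30 + 15\right) 7 = \left(-15\right) 7 = -105$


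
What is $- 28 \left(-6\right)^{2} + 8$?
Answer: $-1000$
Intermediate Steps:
$- 28 \left(-6\right)^{2} + 8 = \left(-28\right) 36 + 8 = -1008 + 8 = -1000$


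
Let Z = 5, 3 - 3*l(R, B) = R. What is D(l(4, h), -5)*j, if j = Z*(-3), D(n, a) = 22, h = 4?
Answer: -330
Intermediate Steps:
l(R, B) = 1 - R/3
j = -15 (j = 5*(-3) = -15)
D(l(4, h), -5)*j = 22*(-15) = -330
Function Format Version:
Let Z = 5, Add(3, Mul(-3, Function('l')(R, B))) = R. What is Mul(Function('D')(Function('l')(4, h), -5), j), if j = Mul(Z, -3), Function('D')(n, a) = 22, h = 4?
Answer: -330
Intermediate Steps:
Function('l')(R, B) = Add(1, Mul(Rational(-1, 3), R))
j = -15 (j = Mul(5, -3) = -15)
Mul(Function('D')(Function('l')(4, h), -5), j) = Mul(22, -15) = -330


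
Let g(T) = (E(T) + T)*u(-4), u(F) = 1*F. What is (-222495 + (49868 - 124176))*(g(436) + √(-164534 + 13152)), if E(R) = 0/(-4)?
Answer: 517624432 - 296803*I*√151382 ≈ 5.1762e+8 - 1.1548e+8*I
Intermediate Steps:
E(R) = 0 (E(R) = 0*(-¼) = 0)
u(F) = F
g(T) = -4*T (g(T) = (0 + T)*(-4) = T*(-4) = -4*T)
(-222495 + (49868 - 124176))*(g(436) + √(-164534 + 13152)) = (-222495 + (49868 - 124176))*(-4*436 + √(-164534 + 13152)) = (-222495 - 74308)*(-1744 + √(-151382)) = -296803*(-1744 + I*√151382) = 517624432 - 296803*I*√151382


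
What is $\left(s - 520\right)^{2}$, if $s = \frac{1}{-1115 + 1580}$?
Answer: $\frac{58466756401}{216225} \approx 2.704 \cdot 10^{5}$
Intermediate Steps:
$s = \frac{1}{465} \approx 0.0021505$
$\left(s - 520\right)^{2} = \left(\frac{1}{465} - 520\right)^{2} = \left(- \frac{241799}{465}\right)^{2} = \frac{58466756401}{216225}$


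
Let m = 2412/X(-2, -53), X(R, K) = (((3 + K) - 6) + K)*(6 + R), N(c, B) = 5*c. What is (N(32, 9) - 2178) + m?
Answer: -220565/109 ≈ -2023.5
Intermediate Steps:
X(R, K) = (-3 + 2*K)*(6 + R) (X(R, K) = ((-3 + K) + K)*(6 + R) = (-3 + 2*K)*(6 + R))
m = -603/109 (m = 2412/(-18 - 3*(-2) + 12*(-53) + 2*(-53)*(-2)) = 2412/(-18 + 6 - 636 + 212) = 2412/(-436) = 2412*(-1/436) = -603/109 ≈ -5.5321)
(N(32, 9) - 2178) + m = (5*32 - 2178) - 603/109 = (160 - 2178) - 603/109 = -2018 - 603/109 = -220565/109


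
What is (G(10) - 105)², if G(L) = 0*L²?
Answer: 11025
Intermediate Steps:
G(L) = 0
(G(10) - 105)² = (0 - 105)² = (-105)² = 11025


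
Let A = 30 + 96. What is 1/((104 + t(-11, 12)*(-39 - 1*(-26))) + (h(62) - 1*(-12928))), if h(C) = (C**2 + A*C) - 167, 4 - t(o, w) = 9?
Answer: 1/24586 ≈ 4.0674e-5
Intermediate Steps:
t(o, w) = -5 (t(o, w) = 4 - 1*9 = 4 - 9 = -5)
A = 126
h(C) = -167 + C**2 + 126*C (h(C) = (C**2 + 126*C) - 167 = -167 + C**2 + 126*C)
1/((104 + t(-11, 12)*(-39 - 1*(-26))) + (h(62) - 1*(-12928))) = 1/((104 - 5*(-39 - 1*(-26))) + ((-167 + 62**2 + 126*62) - 1*(-12928))) = 1/((104 - 5*(-39 + 26)) + ((-167 + 3844 + 7812) + 12928)) = 1/((104 - 5*(-13)) + (11489 + 12928)) = 1/((104 + 65) + 24417) = 1/(169 + 24417) = 1/24586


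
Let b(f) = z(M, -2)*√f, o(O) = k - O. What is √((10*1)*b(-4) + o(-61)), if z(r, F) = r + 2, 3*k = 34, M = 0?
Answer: √(651 + 360*I)/3 ≈ 8.8031 + 2.2719*I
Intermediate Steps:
k = 34/3 (k = (⅓)*34 = 34/3 ≈ 11.333)
z(r, F) = 2 + r
o(O) = 34/3 - O
b(f) = 2*√f (b(f) = (2 + 0)*√f = 2*√f)
√((10*1)*b(-4) + o(-61)) = √((10*1)*(2*√(-4)) + (34/3 - 1*(-61))) = √(10*(2*(2*I)) + (34/3 + 61)) = √(10*(4*I) + 217/3) = √(40*I + 217/3) = √(217/3 + 40*I)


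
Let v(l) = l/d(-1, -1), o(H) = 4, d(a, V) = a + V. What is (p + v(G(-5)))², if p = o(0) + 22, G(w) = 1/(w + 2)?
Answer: 24649/36 ≈ 684.69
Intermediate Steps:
d(a, V) = V + a
G(w) = 1/(2 + w)
v(l) = -l/2 (v(l) = l/(-1 - 1) = l/(-2) = l*(-½) = -l/2)
p = 26 (p = 4 + 22 = 26)
(p + v(G(-5)))² = (26 - 1/(2*(2 - 5)))² = (26 - ½/(-3))² = (26 - ½*(-⅓))² = (26 + ⅙)² = (157/6)² = 24649/36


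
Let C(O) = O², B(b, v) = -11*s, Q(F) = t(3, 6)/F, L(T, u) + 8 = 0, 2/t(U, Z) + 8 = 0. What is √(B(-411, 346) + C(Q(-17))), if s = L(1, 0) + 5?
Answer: √152593/68 ≈ 5.7446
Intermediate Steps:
t(U, Z) = -¼ (t(U, Z) = 2/(-8 + 0) = 2/(-8) = 2*(-⅛) = -¼)
L(T, u) = -8 (L(T, u) = -8 + 0 = -8)
s = -3 (s = -8 + 5 = -3)
Q(F) = -1/(4*F)
B(b, v) = 33 (B(b, v) = -11*(-3) = 33)
√(B(-411, 346) + C(Q(-17))) = √(33 + (-¼/(-17))²) = √(33 + (-¼*(-1/17))²) = √(33 + (1/68)²) = √(33 + 1/4624) = √(152593/4624) = √152593/68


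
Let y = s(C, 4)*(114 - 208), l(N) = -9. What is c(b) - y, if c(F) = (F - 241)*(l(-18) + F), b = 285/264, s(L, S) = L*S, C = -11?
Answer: -17313423/7744 ≈ -2235.7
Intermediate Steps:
b = 95/88 (b = 285*(1/264) = 95/88 ≈ 1.0795)
c(F) = (-241 + F)*(-9 + F) (c(F) = (F - 241)*(-9 + F) = (-241 + F)*(-9 + F))
y = 4136 (y = (-11*4)*(114 - 208) = -44*(-94) = 4136)
c(b) - y = (2169 + (95/88)**2 - 250*95/88) - 1*4136 = (2169 + 9025/7744 - 11875/44) - 4136 = 14715761/7744 - 4136 = -17313423/7744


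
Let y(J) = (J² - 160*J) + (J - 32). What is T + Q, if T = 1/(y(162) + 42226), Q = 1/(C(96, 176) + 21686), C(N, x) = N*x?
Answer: 40631/823339880 ≈ 4.9349e-5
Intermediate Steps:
y(J) = -32 + J² - 159*J (y(J) = (J² - 160*J) + (-32 + J) = -32 + J² - 159*J)
Q = 1/38582 (Q = 1/(96*176 + 21686) = 1/(16896 + 21686) = 1/38582 ≈ 2.5919e-5)
T = 1/42680 (T = 1/((-32 + 162² - 159*162) + 42226) = 1/((-32 + 26244 - 25758) + 42226) = 1/(454 + 42226) = 1/42680 ≈ 2.3430e-5)
T + Q = 1/42680 + 1/38582 = 40631/823339880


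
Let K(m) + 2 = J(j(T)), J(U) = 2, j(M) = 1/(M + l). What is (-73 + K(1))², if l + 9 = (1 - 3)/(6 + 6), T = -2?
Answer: 5329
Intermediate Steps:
l = -55/6 (l = -9 + (1 - 3)/(6 + 6) = -9 - 2/12 = -9 - 2*1/12 = -9 - ⅙ = -55/6 ≈ -9.1667)
j(M) = 1/(-55/6 + M) (j(M) = 1/(M - 55/6) = 1/(-55/6 + M))
K(m) = 0 (K(m) = -2 + 2 = 0)
(-73 + K(1))² = (-73 + 0)² = (-73)² = 5329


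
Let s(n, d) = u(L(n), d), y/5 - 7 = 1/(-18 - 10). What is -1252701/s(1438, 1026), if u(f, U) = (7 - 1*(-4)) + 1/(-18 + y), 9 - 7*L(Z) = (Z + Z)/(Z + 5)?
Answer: -590022171/5209 ≈ -1.1327e+5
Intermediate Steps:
L(Z) = 9/7 - 2*Z/(7*(5 + Z)) (L(Z) = 9/7 - (Z + Z)/(7*(Z + 5)) = 9/7 - 2*Z/(7*(5 + Z)))
y = 975/28 (y = 35 + 5/(-18 - 10) = 35 + 5/(-28) = 35 + 5*(-1/28) = 35 - 5/28 = 975/28 ≈ 34.821)
u(f, U) = 5209/471 (u(f, U) = (7 - 1*(-4)) + 1/(-18 + 975/28) = (7 + 4) + 1/(471/28) = 11 + 28/471 = 5209/471)
s(n, d) = 5209/471
-1252701/s(1438, 1026) = -1252701/5209/471 = -1252701*471/5209 = -590022171/5209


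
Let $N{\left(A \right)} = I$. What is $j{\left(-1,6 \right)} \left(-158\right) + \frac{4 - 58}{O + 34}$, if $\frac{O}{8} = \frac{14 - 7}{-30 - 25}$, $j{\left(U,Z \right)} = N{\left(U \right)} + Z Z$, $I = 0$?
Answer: $- \frac{5160501}{907} \approx -5689.6$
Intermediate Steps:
$N{\left(A \right)} = 0$
$j{\left(U,Z \right)} = Z^{2}$ ($j{\left(U,Z \right)} = 0 + Z Z = 0 + Z^{2} = Z^{2}$)
$O = - \frac{56}{55}$ ($O = 8 \frac{14 - 7}{-30 - 25} = 8 \frac{7}{-55} = 8 \cdot 7 \left(- \frac{1}{55}\right) = 8 \left(- \frac{7}{55}\right) = - \frac{56}{55} \approx -1.0182$)
$j{\left(-1,6 \right)} \left(-158\right) + \frac{4 - 58}{O + 34} = 6^{2} \left(-158\right) + \frac{4 - 58}{- \frac{56}{55} + 34} = 36 \left(-158\right) - \frac{54}{\frac{1814}{55}} = -5688 - \frac{1485}{907} = - \frac{5160501}{907}$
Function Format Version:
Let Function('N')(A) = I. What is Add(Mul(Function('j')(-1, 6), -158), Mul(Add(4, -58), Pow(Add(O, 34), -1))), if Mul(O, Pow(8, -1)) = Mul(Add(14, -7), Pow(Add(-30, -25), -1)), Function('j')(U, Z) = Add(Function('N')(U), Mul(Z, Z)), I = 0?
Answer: Rational(-5160501, 907) ≈ -5689.6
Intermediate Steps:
Function('N')(A) = 0
Function('j')(U, Z) = Pow(Z, 2) (Function('j')(U, Z) = Add(0, Mul(Z, Z)) = Add(0, Pow(Z, 2)) = Pow(Z, 2))
O = Rational(-56, 55) (O = Mul(8, Mul(Add(14, -7), Pow(Add(-30, -25), -1))) = Mul(8, Mul(7, Pow(-55, -1))) = Mul(8, Mul(7, Rational(-1, 55))) = Mul(8, Rational(-7, 55)) = Rational(-56, 55) ≈ -1.0182)
Add(Mul(Function('j')(-1, 6), -158), Mul(Add(4, -58), Pow(Add(O, 34), -1))) = Add(Mul(Pow(6, 2), -158), Mul(Add(4, -58), Pow(Add(Rational(-56, 55), 34), -1))) = Add(Mul(36, -158), Mul(-54, Pow(Rational(1814, 55), -1))) = Add(-5688, Mul(-54, Rational(55, 1814))) = Add(-5688, Rational(-1485, 907)) = Rational(-5160501, 907)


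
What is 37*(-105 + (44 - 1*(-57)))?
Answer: -148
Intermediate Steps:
37*(-105 + (44 - 1*(-57))) = 37*(-105 + (44 + 57)) = 37*(-105 + 101) = 37*(-4) = -148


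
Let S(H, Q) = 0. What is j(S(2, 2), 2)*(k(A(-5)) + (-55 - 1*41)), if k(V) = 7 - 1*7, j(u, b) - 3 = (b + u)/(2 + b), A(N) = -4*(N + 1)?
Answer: -336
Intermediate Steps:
A(N) = -4 - 4*N (A(N) = -4*(1 + N) = -4 - 4*N)
j(u, b) = 3 + (b + u)/(2 + b)
k(V) = 0 (k(V) = 7 - 7 = 0)
j(S(2, 2), 2)*(k(A(-5)) + (-55 - 1*41)) = ((6 + 0 + 4*2)/(2 + 2))*(0 + (-55 - 1*41)) = ((6 + 0 + 8)/4)*(0 + (-55 - 41)) = ((¼)*14)*(0 - 96) = (7/2)*(-96) = -336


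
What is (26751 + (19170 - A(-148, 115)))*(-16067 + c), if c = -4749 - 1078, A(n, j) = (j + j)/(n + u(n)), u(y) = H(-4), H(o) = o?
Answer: -38206245117/38 ≈ -1.0054e+9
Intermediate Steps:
u(y) = -4
A(n, j) = 2*j/(-4 + n) (A(n, j) = (j + j)/(n - 4) = (2*j)/(-4 + n) = 2*j/(-4 + n))
c = -5827
(26751 + (19170 - A(-148, 115)))*(-16067 + c) = (26751 + (19170 - 2*115/(-4 - 148)))*(-16067 - 5827) = (26751 + (19170 - 2*115/(-152)))*(-21894) = (26751 + (19170 - 2*115*(-1)/152))*(-21894) = (26751 + (19170 - 1*(-115/76)))*(-21894) = (26751 + (19170 + 115/76))*(-21894) = (26751 + 1457035/76)*(-21894) = (3490111/76)*(-21894) = -38206245117/38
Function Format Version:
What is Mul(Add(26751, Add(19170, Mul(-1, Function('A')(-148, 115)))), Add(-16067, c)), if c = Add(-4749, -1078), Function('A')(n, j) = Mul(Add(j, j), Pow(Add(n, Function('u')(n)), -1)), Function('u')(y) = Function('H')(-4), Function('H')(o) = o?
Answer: Rational(-38206245117, 38) ≈ -1.0054e+9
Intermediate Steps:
Function('u')(y) = -4
Function('A')(n, j) = Mul(2, j, Pow(Add(-4, n), -1)) (Function('A')(n, j) = Mul(Add(j, j), Pow(Add(n, -4), -1)) = Mul(Mul(2, j), Pow(Add(-4, n), -1)) = Mul(2, j, Pow(Add(-4, n), -1)))
c = -5827
Mul(Add(26751, Add(19170, Mul(-1, Function('A')(-148, 115)))), Add(-16067, c)) = Mul(Add(26751, Add(19170, Mul(-1, Mul(2, 115, Pow(Add(-4, -148), -1))))), Add(-16067, -5827)) = Mul(Add(26751, Add(19170, Mul(-1, Mul(2, 115, Pow(-152, -1))))), -21894) = Mul(Add(26751, Add(19170, Mul(-1, Mul(2, 115, Rational(-1, 152))))), -21894) = Mul(Add(26751, Add(19170, Mul(-1, Rational(-115, 76)))), -21894) = Mul(Add(26751, Add(19170, Rational(115, 76))), -21894) = Mul(Add(26751, Rational(1457035, 76)), -21894) = Mul(Rational(3490111, 76), -21894) = Rational(-38206245117, 38)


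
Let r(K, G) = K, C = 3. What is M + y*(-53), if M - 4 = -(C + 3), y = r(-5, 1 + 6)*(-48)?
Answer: -12722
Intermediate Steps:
y = 240 (y = -5*(-48) = 240)
M = -2 (M = 4 - (3 + 3) = 4 - 1*6 = 4 - 6 = -2)
M + y*(-53) = -2 + 240*(-53) = -2 - 12720 = -12722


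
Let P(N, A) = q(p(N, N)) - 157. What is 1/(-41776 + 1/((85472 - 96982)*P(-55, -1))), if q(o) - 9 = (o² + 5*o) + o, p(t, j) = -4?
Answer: -1795560/75011314559 ≈ -2.3937e-5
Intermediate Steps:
q(o) = 9 + o² + 6*o (q(o) = 9 + ((o² + 5*o) + o) = 9 + (o² + 6*o) = 9 + o² + 6*o)
P(N, A) = -156 (P(N, A) = (9 + (-4)² + 6*(-4)) - 157 = (9 + 16 - 24) - 157 = 1 - 157 = -156)
1/(-41776 + 1/((85472 - 96982)*P(-55, -1))) = 1/(-41776 + 1/((85472 - 96982)*(-156))) = 1/(-41776 - 1/156/(-11510)) = 1/(-41776 - 1/11510*(-1/156)) = 1/(-41776 + 1/1795560) = 1/(-75011314559/1795560) = -1795560/75011314559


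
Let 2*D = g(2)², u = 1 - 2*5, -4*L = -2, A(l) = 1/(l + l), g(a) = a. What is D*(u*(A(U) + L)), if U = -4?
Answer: -27/4 ≈ -6.7500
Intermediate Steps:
A(l) = 1/(2*l)
L = ½ (L = -¼*(-2) = ½ ≈ 0.50000)
u = -9 (u = 1 - 1*10 = 1 - 10 = -9)
D = 2 (D = (½)*2² = (½)*4 = 2)
D*(u*(A(U) + L)) = 2*(-9*((½)/(-4) + ½)) = 2*(-9*((½)*(-¼) + ½)) = 2*(-9*(-⅛ + ½)) = 2*(-9*3/8) = 2*(-27/8) = -27/4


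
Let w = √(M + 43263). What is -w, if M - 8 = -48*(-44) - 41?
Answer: -3*√5038 ≈ -212.94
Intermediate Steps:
M = 2079 (M = 8 + (-48*(-44) - 41) = 8 + (2112 - 41) = 8 + 2071 = 2079)
w = 3*√5038 (w = √(2079 + 43263) = √45342 = 3*√5038 ≈ 212.94)
-w = -3*√5038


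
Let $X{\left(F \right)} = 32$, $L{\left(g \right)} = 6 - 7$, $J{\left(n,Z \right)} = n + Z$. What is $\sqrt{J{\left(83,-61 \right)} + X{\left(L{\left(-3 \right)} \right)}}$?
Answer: $3 \sqrt{6} \approx 7.3485$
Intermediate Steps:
$J{\left(n,Z \right)} = Z + n$
$L{\left(g \right)} = -1$ ($L{\left(g \right)} = 6 - 7 = -1$)
$\sqrt{J{\left(83,-61 \right)} + X{\left(L{\left(-3 \right)} \right)}} = \sqrt{\left(-61 + 83\right) + 32} = \sqrt{22 + 32} = \sqrt{54} = 3 \sqrt{6}$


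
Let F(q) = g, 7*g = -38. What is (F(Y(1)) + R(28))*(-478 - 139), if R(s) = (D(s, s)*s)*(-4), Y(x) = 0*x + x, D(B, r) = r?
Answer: 13567830/7 ≈ 1.9383e+6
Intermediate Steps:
g = -38/7 (g = (1/7)*(-38) = -38/7 ≈ -5.4286)
Y(x) = x (Y(x) = 0 + x = x)
F(q) = -38/7
R(s) = -4*s**2 (R(s) = (s*s)*(-4) = s**2*(-4) = -4*s**2)
(F(Y(1)) + R(28))*(-478 - 139) = (-38/7 - 4*28**2)*(-478 - 139) = (-38/7 - 4*784)*(-617) = (-38/7 - 3136)*(-617) = -21990/7*(-617) = 13567830/7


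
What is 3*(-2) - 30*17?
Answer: -516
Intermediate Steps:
3*(-2) - 30*17 = -6 - 510 = -516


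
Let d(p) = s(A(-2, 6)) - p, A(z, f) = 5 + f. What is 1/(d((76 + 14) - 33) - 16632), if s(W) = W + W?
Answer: -1/16667 ≈ -5.9999e-5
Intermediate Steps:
s(W) = 2*W
d(p) = 22 - p (d(p) = 2*(5 + 6) - p = 2*11 - p = 22 - p)
1/(d((76 + 14) - 33) - 16632) = 1/((22 - ((76 + 14) - 33)) - 16632) = 1/((22 - (90 - 33)) - 16632) = 1/((22 - 1*57) - 16632) = 1/((22 - 57) - 16632) = 1/(-35 - 16632) = 1/(-16667) = -1/16667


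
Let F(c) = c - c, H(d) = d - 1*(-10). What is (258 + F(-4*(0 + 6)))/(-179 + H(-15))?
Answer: -129/92 ≈ -1.4022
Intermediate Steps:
H(d) = 10 + d (H(d) = d + 10 = 10 + d)
F(c) = 0
(258 + F(-4*(0 + 6)))/(-179 + H(-15)) = (258 + 0)/(-179 + (10 - 15)) = 258/(-179 - 5) = 258/(-184) = 258*(-1/184) = -129/92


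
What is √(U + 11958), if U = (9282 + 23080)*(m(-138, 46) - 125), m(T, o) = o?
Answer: 32*I*√2485 ≈ 1595.2*I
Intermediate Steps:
U = -2556598 (U = (9282 + 23080)*(46 - 125) = 32362*(-79) = -2556598)
√(U + 11958) = √(-2556598 + 11958) = √(-2544640) = 32*I*√2485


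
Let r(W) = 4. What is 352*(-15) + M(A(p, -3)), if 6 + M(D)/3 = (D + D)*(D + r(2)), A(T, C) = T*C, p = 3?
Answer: -5028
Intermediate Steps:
A(T, C) = C*T
M(D) = -18 + 6*D*(4 + D) (M(D) = -18 + 3*((D + D)*(D + 4)) = -18 + 3*((2*D)*(4 + D)) = -18 + 3*(2*D*(4 + D)) = -18 + 6*D*(4 + D))
352*(-15) + M(A(p, -3)) = 352*(-15) + (-18 + 6*(-3*3)² + 24*(-3*3)) = -5280 + (-18 + 6*(-9)² + 24*(-9)) = -5280 + (-18 + 6*81 - 216) = -5280 + (-18 + 486 - 216) = -5280 + 252 = -5028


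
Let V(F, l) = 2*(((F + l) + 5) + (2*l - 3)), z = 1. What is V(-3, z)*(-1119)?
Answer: -4476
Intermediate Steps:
V(F, l) = 4 + 2*F + 6*l (V(F, l) = 2*((5 + F + l) + (-3 + 2*l)) = 2*(2 + F + 3*l) = 4 + 2*F + 6*l)
V(-3, z)*(-1119) = (4 + 2*(-3) + 6*1)*(-1119) = (4 - 6 + 6)*(-1119) = 4*(-1119) = -4476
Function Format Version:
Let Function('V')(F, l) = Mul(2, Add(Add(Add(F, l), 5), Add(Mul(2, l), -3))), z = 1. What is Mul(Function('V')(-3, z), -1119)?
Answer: -4476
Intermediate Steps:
Function('V')(F, l) = Add(4, Mul(2, F), Mul(6, l)) (Function('V')(F, l) = Mul(2, Add(Add(5, F, l), Add(-3, Mul(2, l)))) = Mul(2, Add(2, F, Mul(3, l))) = Add(4, Mul(2, F), Mul(6, l)))
Mul(Function('V')(-3, z), -1119) = Mul(Add(4, Mul(2, -3), Mul(6, 1)), -1119) = Mul(Add(4, -6, 6), -1119) = Mul(4, -1119) = -4476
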